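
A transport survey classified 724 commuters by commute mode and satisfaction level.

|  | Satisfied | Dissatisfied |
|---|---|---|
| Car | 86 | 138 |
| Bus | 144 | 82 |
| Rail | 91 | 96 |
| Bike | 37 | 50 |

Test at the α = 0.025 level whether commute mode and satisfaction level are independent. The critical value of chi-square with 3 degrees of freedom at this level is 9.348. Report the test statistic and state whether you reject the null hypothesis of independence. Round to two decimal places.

Row totals: 224, 226, 187, 87. Column totals: 358, 366. Grand total N = 724.
Expected counts (row total × column total / N):
  Car, Satisfied: 224×358/724 = 110.762
  Car, Dissatisfied: 224×366/724 = 113.238
  Bus, Satisfied: 226×358/724 = 111.751
  Bus, Dissatisfied: 226×366/724 = 114.249
  Rail, Satisfied: 187×358/724 = 92.467
  Rail, Dissatisfied: 187×366/724 = 94.533
  Bike, Satisfied: 87×358/724 = 43.019
  Bike, Dissatisfied: 87×366/724 = 43.981
Contributions (O − E)²/E:
  (86 − 110.762)²/110.762 = 5.5358
  (138 − 113.238)²/113.238 = 5.4148
  (144 − 111.751)²/111.751 = 9.3064
  (82 − 114.249)²/114.249 = 9.1029
  (91 − 92.467)²/92.467 = 0.0233
  (96 − 94.533)²/94.533 = 0.0228
  (37 − 43.019)²/43.019 = 0.8421
  (50 − 43.981)²/43.981 = 0.8237
χ² = 5.5358 + 5.4148 + 9.3064 + 9.1029 + 0.0233 + 0.0228 + 0.8421 + 0.8237 = 31.07
df = (4−1)(2−1) = 3. Since 31.07 > 9.348, reject the null hypothesis of independence at α = 0.025.

31.07; reject H₀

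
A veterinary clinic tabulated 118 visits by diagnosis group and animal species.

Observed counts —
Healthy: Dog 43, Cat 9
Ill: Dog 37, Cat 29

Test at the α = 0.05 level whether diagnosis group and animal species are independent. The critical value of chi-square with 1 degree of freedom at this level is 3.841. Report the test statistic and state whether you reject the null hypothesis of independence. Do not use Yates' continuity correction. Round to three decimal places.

Row totals: 52, 66. Column totals: 80, 38. Grand total N = 118.
Expected counts (row total × column total / N):
  Healthy, Dog: 52×80/118 = 35.2542
  Healthy, Cat: 52×38/118 = 16.7458
  Ill, Dog: 66×80/118 = 44.7458
  Ill, Cat: 66×38/118 = 21.2542
Contributions (O − E)²/E:
  (43 − 35.2542)²/35.2542 = 1.7019
  (9 − 16.7458)²/16.7458 = 3.5828
  (37 − 44.7458)²/44.7458 = 1.3409
  (29 − 21.2542)²/21.2542 = 2.8228
χ² = 1.7019 + 3.5828 + 1.3409 + 2.8228 = 9.448
df = (2−1)(2−1) = 1. Since 9.448 > 3.841, reject the null hypothesis of independence at α = 0.05.

9.448; reject H₀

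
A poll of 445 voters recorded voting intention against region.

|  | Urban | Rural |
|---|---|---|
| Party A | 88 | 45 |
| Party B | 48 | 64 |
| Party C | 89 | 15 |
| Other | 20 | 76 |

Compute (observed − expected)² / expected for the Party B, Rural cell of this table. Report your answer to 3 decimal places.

3.709

Row total (Party B) = 112; column total (Rural) = 200; N = 445.
Expected count E = 112 × 200 / 445 = 50.33708.
Contribution = (O − E)²/E = (64 − 50.33708)² / 50.33708 = 3.709.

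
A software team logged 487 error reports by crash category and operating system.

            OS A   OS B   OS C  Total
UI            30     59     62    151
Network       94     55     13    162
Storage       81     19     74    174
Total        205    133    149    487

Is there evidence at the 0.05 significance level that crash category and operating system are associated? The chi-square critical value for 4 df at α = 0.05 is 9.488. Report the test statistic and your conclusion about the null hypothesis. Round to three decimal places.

Grand total N = 487.
Expected counts (row total × column total / N):
  UI, OS A: 151×205/487 = 63.5626
  UI, OS B: 151×133/487 = 41.2382
  UI, OS C: 151×149/487 = 46.1992
  Network, OS A: 162×205/487 = 68.1930
  Network, OS B: 162×133/487 = 44.2423
  Network, OS C: 162×149/487 = 49.5647
  Storage, OS A: 174×205/487 = 73.2444
  Storage, OS B: 174×133/487 = 47.5195
  Storage, OS C: 174×149/487 = 53.2361
Contributions (O − E)²/E:
  (30 − 63.5626)²/63.5626 = 17.7219
  (59 − 41.2382)²/41.2382 = 7.6502
  (62 − 46.1992)²/46.1992 = 5.4041
  (94 − 68.1930)²/68.1930 = 9.7664
  (55 − 44.2423)²/44.2423 = 2.6158
  (13 − 49.5647)²/49.5647 = 26.9744
  (81 − 73.2444)²/73.2444 = 0.8212
  (19 − 47.5195)²/47.5195 = 17.1164
  (74 − 53.2361)²/53.2361 = 8.0986
χ² = 17.7219 + 7.6502 + 5.4041 + 9.7664 + 2.6158 + 26.9744 + 0.8212 + 17.1164 + 8.0986 = 96.169
df = (3−1)(3−1) = 4. Since 96.169 > 9.488, reject the null hypothesis of independence at α = 0.05.

96.169; reject H₀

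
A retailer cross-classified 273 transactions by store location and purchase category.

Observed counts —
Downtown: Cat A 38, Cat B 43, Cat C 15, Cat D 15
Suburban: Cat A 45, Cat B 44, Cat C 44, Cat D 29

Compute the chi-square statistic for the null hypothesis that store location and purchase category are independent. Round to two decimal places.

Row totals: 111, 162. Column totals: 83, 87, 59, 44. Grand total N = 273.
Expected counts (row total × column total / N):
  Downtown, Cat A: 111×83/273 = 33.747
  Downtown, Cat B: 111×87/273 = 35.374
  Downtown, Cat C: 111×59/273 = 23.989
  Downtown, Cat D: 111×44/273 = 17.890
  Suburban, Cat A: 162×83/273 = 49.253
  Suburban, Cat B: 162×87/273 = 51.626
  Suburban, Cat C: 162×59/273 = 35.011
  Suburban, Cat D: 162×44/273 = 26.110
Contributions (O − E)²/E:
  (38 − 33.747)²/33.747 = 0.5360
  (43 − 35.374)²/35.374 = 1.6440
  (15 − 23.989)²/23.989 = 3.3683
  (15 − 17.890)²/17.890 = 0.4669
  (45 − 49.253)²/49.253 = 0.3672
  (44 − 51.626)²/51.626 = 1.1265
  (44 − 35.011)²/35.011 = 2.3079
  (29 − 26.110)²/26.110 = 0.3199
χ² = 0.5360 + 1.6440 + 3.3683 + 0.4669 + 0.3672 + 1.1265 + 2.3079 + 0.3199 = 10.14

10.14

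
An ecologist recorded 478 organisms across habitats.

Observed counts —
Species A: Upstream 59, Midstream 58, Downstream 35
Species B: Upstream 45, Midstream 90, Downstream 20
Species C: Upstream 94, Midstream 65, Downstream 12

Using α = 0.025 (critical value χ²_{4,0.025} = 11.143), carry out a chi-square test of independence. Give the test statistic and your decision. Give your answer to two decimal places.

37.87; reject H₀

Row totals: 152, 155, 171. Column totals: 198, 213, 67. Grand total N = 478.
Expected counts (row total × column total / N):
  Species A, Upstream: 152×198/478 = 62.9623
  Species A, Midstream: 152×213/478 = 67.7322
  Species A, Downstream: 152×67/478 = 21.3054
  Species B, Upstream: 155×198/478 = 64.2050
  Species B, Midstream: 155×213/478 = 69.0690
  Species B, Downstream: 155×67/478 = 21.7259
  Species C, Upstream: 171×198/478 = 70.8326
  Species C, Midstream: 171×213/478 = 76.1987
  Species C, Downstream: 171×67/478 = 23.9686
Contributions (O − E)²/E:
  (59 − 62.9623)²/62.9623 = 0.2494
  (58 − 67.7322)²/67.7322 = 1.3984
  (35 − 21.3054)²/21.3054 = 8.8026
  (45 − 64.2050)²/64.2050 = 5.7446
  (90 − 69.0690)²/69.0690 = 6.3430
  (20 − 21.7259)²/21.7259 = 0.1371
  (94 − 70.8326)²/70.8326 = 7.5774
  (65 − 76.1987)²/76.1987 = 1.6458
  (12 − 23.9686)²/23.9686 = 5.9765
χ² = 0.2494 + 1.3984 + 8.8026 + 5.7446 + 6.3430 + 0.1371 + 7.5774 + 1.6458 + 5.9765 = 37.87
df = (3−1)(3−1) = 4. Since 37.87 > 11.143, reject the null hypothesis of independence at α = 0.025.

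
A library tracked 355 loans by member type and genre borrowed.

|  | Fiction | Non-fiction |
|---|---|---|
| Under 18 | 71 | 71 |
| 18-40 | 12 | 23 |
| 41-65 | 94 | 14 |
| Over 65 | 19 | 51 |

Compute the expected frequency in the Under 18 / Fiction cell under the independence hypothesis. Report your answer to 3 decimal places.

Row total (Under 18) = 142; column total (Fiction) = 196; grand total N = 355.
Expected count = (row total × column total) / N = 142 × 196 / 355 = 78.400.

78.400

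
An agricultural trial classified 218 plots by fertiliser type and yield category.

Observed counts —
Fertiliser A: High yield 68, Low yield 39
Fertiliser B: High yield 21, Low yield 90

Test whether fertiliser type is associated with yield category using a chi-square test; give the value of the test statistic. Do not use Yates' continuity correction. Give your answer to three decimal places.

44.925

Row totals: 107, 111. Column totals: 89, 129. Grand total N = 218.
Expected counts (row total × column total / N):
  Fertiliser A, High yield: 107×89/218 = 43.6835
  Fertiliser A, Low yield: 107×129/218 = 63.3165
  Fertiliser B, High yield: 111×89/218 = 45.3165
  Fertiliser B, Low yield: 111×129/218 = 65.6835
Contributions (O − E)²/E:
  (68 − 43.6835)²/43.6835 = 13.5358
  (39 − 63.3165)²/63.3165 = 9.3387
  (21 − 45.3165)²/45.3165 = 13.0481
  (90 − 65.6835)²/65.6835 = 9.0021
χ² = 13.5358 + 9.3387 + 13.0481 + 9.0021 = 44.925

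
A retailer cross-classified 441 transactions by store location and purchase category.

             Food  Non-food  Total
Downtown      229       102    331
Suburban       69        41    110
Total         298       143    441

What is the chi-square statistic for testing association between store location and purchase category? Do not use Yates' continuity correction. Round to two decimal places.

Grand total N = 441.
Expected counts (row total × column total / N):
  Downtown, Food: 331×298/441 = 223.669
  Downtown, Non-food: 331×143/441 = 107.331
  Suburban, Food: 110×298/441 = 74.331
  Suburban, Non-food: 110×143/441 = 35.669
Contributions (O − E)²/E:
  (229 − 223.669)²/223.669 = 0.1271
  (102 − 107.331)²/107.331 = 0.2648
  (69 − 74.331)²/74.331 = 0.3823
  (41 − 35.669)²/35.669 = 0.7968
χ² = 0.1271 + 0.2648 + 0.3823 + 0.7968 = 1.57

1.57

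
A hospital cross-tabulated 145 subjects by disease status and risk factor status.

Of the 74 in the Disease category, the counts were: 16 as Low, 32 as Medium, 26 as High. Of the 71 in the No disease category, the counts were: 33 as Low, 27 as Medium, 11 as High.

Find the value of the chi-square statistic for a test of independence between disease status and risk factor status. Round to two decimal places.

Row totals: 74, 71. Column totals: 49, 59, 37. Grand total N = 145.
Expected counts (row total × column total / N):
  Disease, Low: 74×49/145 = 25.007
  Disease, Medium: 74×59/145 = 30.110
  Disease, High: 74×37/145 = 18.883
  No disease, Low: 71×49/145 = 23.993
  No disease, Medium: 71×59/145 = 28.890
  No disease, High: 71×37/145 = 18.117
Contributions (O − E)²/E:
  (16 − 25.007)²/25.007 = 3.2441
  (32 − 30.110)²/30.110 = 0.1186
  (26 − 18.883)²/18.883 = 2.6824
  (33 − 23.993)²/23.993 = 3.3812
  (27 − 28.890)²/28.890 = 0.1236
  (11 − 18.117)²/18.117 = 2.7958
χ² = 3.2441 + 0.1186 + 2.6824 + 3.3812 + 0.1236 + 2.7958 = 12.35

12.35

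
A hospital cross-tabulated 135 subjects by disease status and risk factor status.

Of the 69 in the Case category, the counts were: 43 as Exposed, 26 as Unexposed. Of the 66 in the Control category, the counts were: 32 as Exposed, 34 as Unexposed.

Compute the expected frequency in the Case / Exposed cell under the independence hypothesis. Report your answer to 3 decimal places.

38.333

Row total (Case) = 69; column total (Exposed) = 75; grand total N = 135.
Expected count = (row total × column total) / N = 69 × 75 / 135 = 38.333.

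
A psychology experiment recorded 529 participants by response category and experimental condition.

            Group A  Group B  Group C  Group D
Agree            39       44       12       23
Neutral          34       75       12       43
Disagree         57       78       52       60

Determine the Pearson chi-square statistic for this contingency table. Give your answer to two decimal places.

26.12

Row totals: 118, 164, 247. Column totals: 130, 197, 76, 126. Grand total N = 529.
Expected counts (row total × column total / N):
  Agree, Group A: 118×130/529 = 28.9981
  Agree, Group B: 118×197/529 = 43.9433
  Agree, Group C: 118×76/529 = 16.9527
  Agree, Group D: 118×126/529 = 28.1059
  Neutral, Group A: 164×130/529 = 40.3025
  Neutral, Group B: 164×197/529 = 61.0737
  Neutral, Group C: 164×76/529 = 23.5614
  Neutral, Group D: 164×126/529 = 39.0624
  Disagree, Group A: 247×130/529 = 60.6994
  Disagree, Group B: 247×197/529 = 91.9830
  Disagree, Group C: 247×76/529 = 35.4858
  Disagree, Group D: 247×126/529 = 58.8318
Contributions (O − E)²/E:
  (39 − 28.9981)²/28.9981 = 3.4498
  (44 − 43.9433)²/43.9433 = 0.0001
  (12 − 16.9527)²/16.9527 = 1.4469
  (23 − 28.1059)²/28.1059 = 0.9276
  (34 − 40.3025)²/40.3025 = 0.9856
  (75 − 61.0737)²/61.0737 = 3.1755
  (12 − 23.5614)²/23.5614 = 5.6731
  (43 − 39.0624)²/39.0624 = 0.3969
  (57 − 60.6994)²/60.6994 = 0.2255
  (78 − 91.9830)²/91.9830 = 2.1257
  (52 − 35.4858)²/35.4858 = 7.6853
  (60 − 58.8318)²/58.8318 = 0.0232
χ² = 3.4498 + 0.0001 + 1.4469 + 0.9276 + 0.9856 + 3.1755 + 5.6731 + 0.3969 + 0.2255 + 2.1257 + 7.6853 + 0.0232 = 26.12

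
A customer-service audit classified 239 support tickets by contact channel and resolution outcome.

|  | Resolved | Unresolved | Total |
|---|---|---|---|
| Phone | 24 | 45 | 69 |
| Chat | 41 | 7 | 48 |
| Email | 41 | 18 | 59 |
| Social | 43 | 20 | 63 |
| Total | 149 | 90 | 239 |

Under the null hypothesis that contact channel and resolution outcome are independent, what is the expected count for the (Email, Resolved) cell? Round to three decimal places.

36.782

Row total (Email) = 59; column total (Resolved) = 149; grand total N = 239.
Expected count = (row total × column total) / N = 59 × 149 / 239 = 36.782.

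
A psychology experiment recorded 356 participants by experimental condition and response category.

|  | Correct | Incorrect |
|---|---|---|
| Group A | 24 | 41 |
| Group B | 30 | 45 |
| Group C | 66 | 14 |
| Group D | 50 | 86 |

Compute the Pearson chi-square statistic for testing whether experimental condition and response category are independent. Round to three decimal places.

Row totals: 65, 75, 80, 136. Column totals: 170, 186. Grand total N = 356.
Expected counts (row total × column total / N):
  Group A, Correct: 65×170/356 = 31.0393
  Group A, Incorrect: 65×186/356 = 33.9607
  Group B, Correct: 75×170/356 = 35.8146
  Group B, Incorrect: 75×186/356 = 39.1854
  Group C, Correct: 80×170/356 = 38.2022
  Group C, Incorrect: 80×186/356 = 41.7978
  Group D, Correct: 136×170/356 = 64.9438
  Group D, Incorrect: 136×186/356 = 71.0562
Contributions (O − E)²/E:
  (24 − 31.0393)²/31.0393 = 1.5964
  (41 − 33.9607)²/33.9607 = 1.4591
  (30 − 35.8146)²/35.8146 = 0.9440
  (45 − 39.1854)²/39.1854 = 0.8628
  (66 − 38.2022)²/38.2022 = 20.2270
  (14 − 41.7978)²/41.7978 = 18.4870
  (50 − 64.9438)²/64.9438 = 3.4386
  (86 − 71.0562)²/71.0562 = 3.1428
χ² = 1.5964 + 1.4591 + 0.9440 + 0.8628 + 20.2270 + 18.4870 + 3.4386 + 3.1428 = 50.158

50.158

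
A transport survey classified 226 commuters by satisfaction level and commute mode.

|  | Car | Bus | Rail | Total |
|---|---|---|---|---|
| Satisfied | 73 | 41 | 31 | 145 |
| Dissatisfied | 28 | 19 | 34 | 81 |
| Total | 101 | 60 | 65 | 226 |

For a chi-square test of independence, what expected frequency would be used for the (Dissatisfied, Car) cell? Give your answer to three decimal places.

36.199

Row total (Dissatisfied) = 81; column total (Car) = 101; grand total N = 226.
Expected count = (row total × column total) / N = 81 × 101 / 226 = 36.199.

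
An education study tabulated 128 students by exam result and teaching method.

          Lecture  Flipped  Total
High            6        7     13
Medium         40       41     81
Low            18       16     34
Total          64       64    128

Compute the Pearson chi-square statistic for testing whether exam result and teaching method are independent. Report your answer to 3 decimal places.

Grand total N = 128.
Expected counts (row total × column total / N):
  High, Lecture: 13×64/128 = 6.5000
  High, Flipped: 13×64/128 = 6.5000
  Medium, Lecture: 81×64/128 = 40.5000
  Medium, Flipped: 81×64/128 = 40.5000
  Low, Lecture: 34×64/128 = 17.0000
  Low, Flipped: 34×64/128 = 17.0000
Contributions (O − E)²/E:
  (6 − 6.5000)²/6.5000 = 0.0385
  (7 − 6.5000)²/6.5000 = 0.0385
  (40 − 40.5000)²/40.5000 = 0.0062
  (41 − 40.5000)²/40.5000 = 0.0062
  (18 − 17.0000)²/17.0000 = 0.0588
  (16 − 17.0000)²/17.0000 = 0.0588
χ² = 0.0385 + 0.0385 + 0.0062 + 0.0062 + 0.0588 + 0.0588 = 0.207

0.207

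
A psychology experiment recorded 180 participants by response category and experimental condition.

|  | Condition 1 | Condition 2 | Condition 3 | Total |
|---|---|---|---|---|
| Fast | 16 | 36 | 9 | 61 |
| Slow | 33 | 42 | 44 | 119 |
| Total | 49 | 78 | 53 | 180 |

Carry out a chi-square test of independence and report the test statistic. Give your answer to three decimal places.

Grand total N = 180.
Expected counts (row total × column total / N):
  Fast, Condition 1: 61×49/180 = 16.6056
  Fast, Condition 2: 61×78/180 = 26.4333
  Fast, Condition 3: 61×53/180 = 17.9611
  Slow, Condition 1: 119×49/180 = 32.3944
  Slow, Condition 2: 119×78/180 = 51.5667
  Slow, Condition 3: 119×53/180 = 35.0389
Contributions (O − E)²/E:
  (16 − 16.6056)²/16.6056 = 0.0221
  (36 − 26.4333)²/26.4333 = 3.4624
  (9 − 17.9611)²/17.9611 = 4.4708
  (33 − 32.3944)²/32.3944 = 0.0113
  (42 − 51.5667)²/51.5667 = 1.7748
  (44 − 35.0389)²/35.0389 = 2.2918
χ² = 0.0221 + 3.4624 + 4.4708 + 0.0113 + 1.7748 + 2.2918 = 12.033

12.033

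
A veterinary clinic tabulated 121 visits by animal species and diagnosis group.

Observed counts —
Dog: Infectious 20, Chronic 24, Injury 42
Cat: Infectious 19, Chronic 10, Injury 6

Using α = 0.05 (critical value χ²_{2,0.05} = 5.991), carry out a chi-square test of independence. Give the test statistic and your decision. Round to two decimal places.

Row totals: 86, 35. Column totals: 39, 34, 48. Grand total N = 121.
Expected counts (row total × column total / N):
  Dog, Infectious: 86×39/121 = 27.719
  Dog, Chronic: 86×34/121 = 24.165
  Dog, Injury: 86×48/121 = 34.116
  Cat, Infectious: 35×39/121 = 11.281
  Cat, Chronic: 35×34/121 = 9.835
  Cat, Injury: 35×48/121 = 13.884
Contributions (O − E)²/E:
  (20 − 27.719)²/27.719 = 2.1495
  (24 − 24.165)²/24.165 = 0.0011
  (42 − 34.116)²/34.116 = 1.8219
  (19 − 11.281)²/11.281 = 5.2817
  (10 − 9.835)²/9.835 = 0.0028
  (6 − 13.884)²/13.884 = 4.4769
χ² = 2.1495 + 0.0011 + 1.8219 + 5.2817 + 0.0028 + 4.4769 = 13.73
df = (2−1)(3−1) = 2. Since 13.73 > 5.991, reject the null hypothesis of independence at α = 0.05.

13.73; reject H₀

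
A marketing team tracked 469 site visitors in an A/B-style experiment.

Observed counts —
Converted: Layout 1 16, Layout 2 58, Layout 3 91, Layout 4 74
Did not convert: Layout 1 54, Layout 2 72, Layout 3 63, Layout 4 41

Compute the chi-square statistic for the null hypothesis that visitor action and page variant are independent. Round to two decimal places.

36.54

Row totals: 239, 230. Column totals: 70, 130, 154, 115. Grand total N = 469.
Expected counts (row total × column total / N):
  Converted, Layout 1: 239×70/469 = 35.672
  Converted, Layout 2: 239×130/469 = 66.247
  Converted, Layout 3: 239×154/469 = 78.478
  Converted, Layout 4: 239×115/469 = 58.603
  Did not convert, Layout 1: 230×70/469 = 34.328
  Did not convert, Layout 2: 230×130/469 = 63.753
  Did not convert, Layout 3: 230×154/469 = 75.522
  Did not convert, Layout 4: 230×115/469 = 56.397
Contributions (O − E)²/E:
  (16 − 35.672)²/35.672 = 10.8485
  (58 − 66.247)²/66.247 = 1.0267
  (91 − 78.478)²/78.478 = 1.9980
  (74 − 58.603)²/58.603 = 4.0453
  (54 − 34.328)²/34.328 = 11.2732
  (72 − 63.753)²/63.753 = 1.0668
  (63 − 75.522)²/75.522 = 2.0762
  (41 − 56.397)²/56.397 = 4.2035
χ² = 10.8485 + 1.0267 + 1.9980 + 4.0453 + 11.2732 + 1.0668 + 2.0762 + 4.2035 = 36.54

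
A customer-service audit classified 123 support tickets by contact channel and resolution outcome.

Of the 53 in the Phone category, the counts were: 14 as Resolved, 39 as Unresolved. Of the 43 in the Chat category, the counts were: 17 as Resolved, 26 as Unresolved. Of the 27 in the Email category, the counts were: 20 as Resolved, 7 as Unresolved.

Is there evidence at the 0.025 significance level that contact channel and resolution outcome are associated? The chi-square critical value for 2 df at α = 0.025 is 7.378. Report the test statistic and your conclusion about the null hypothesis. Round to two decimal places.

16.84; reject H₀

Row totals: 53, 43, 27. Column totals: 51, 72. Grand total N = 123.
Expected counts (row total × column total / N):
  Phone, Resolved: 53×51/123 = 21.97561
  Phone, Unresolved: 53×72/123 = 31.02439
  Chat, Resolved: 43×51/123 = 17.82927
  Chat, Unresolved: 43×72/123 = 25.17073
  Email, Resolved: 27×51/123 = 11.19512
  Email, Unresolved: 27×72/123 = 15.80488
Contributions (O − E)²/E:
  (14 − 21.97561)²/21.97561 = 2.8946
  (39 − 31.02439)²/31.02439 = 2.0503
  (17 − 17.82927)²/17.82927 = 0.0386
  (26 − 25.17073)²/25.17073 = 0.0273
  (20 − 11.19512)²/11.19512 = 6.9250
  (7 − 15.80488)²/15.80488 = 4.9052
χ² = 2.8946 + 2.0503 + 0.0386 + 0.0273 + 6.9250 + 4.9052 = 16.84
df = (3−1)(2−1) = 2. Since 16.84 > 7.378, reject the null hypothesis of independence at α = 0.025.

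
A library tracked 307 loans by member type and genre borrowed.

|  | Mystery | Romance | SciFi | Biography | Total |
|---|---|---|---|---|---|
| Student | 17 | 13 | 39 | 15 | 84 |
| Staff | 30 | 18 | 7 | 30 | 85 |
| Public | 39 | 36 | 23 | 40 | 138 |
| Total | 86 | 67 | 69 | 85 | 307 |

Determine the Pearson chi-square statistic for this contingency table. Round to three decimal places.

Grand total N = 307.
Expected counts (row total × column total / N):
  Student, Mystery: 84×86/307 = 23.5309
  Student, Romance: 84×67/307 = 18.3322
  Student, SciFi: 84×69/307 = 18.8795
  Student, Biography: 84×85/307 = 23.2573
  Staff, Mystery: 85×86/307 = 23.8111
  Staff, Romance: 85×67/307 = 18.5505
  Staff, SciFi: 85×69/307 = 19.1042
  Staff, Biography: 85×85/307 = 23.5342
  Public, Mystery: 138×86/307 = 38.6580
  Public, Romance: 138×67/307 = 30.1173
  Public, SciFi: 138×69/307 = 31.0163
  Public, Biography: 138×85/307 = 38.2085
Contributions (O − E)²/E:
  (17 − 23.5309)²/23.5309 = 1.8126
  (13 − 18.3322)²/18.3322 = 1.5510
  (39 − 18.8795)²/18.8795 = 21.4431
  (15 − 23.2573)²/23.2573 = 2.9317
  (30 − 23.8111)²/23.8111 = 1.6086
  (18 − 18.5505)²/18.5505 = 0.0163
  (7 − 19.1042)²/19.1042 = 7.6691
  (30 − 23.5342)²/23.5342 = 1.7764
  (39 − 38.6580)²/38.6580 = 0.0030
  (36 − 30.1173)²/30.1173 = 1.1490
  (23 − 31.0163)²/31.0163 = 2.0718
  (40 − 38.2085)²/38.2085 = 0.0840
χ² = 1.8126 + 1.5510 + 21.4431 + 2.9317 + 1.6086 + 0.0163 + 7.6691 + 1.7764 + 0.0030 + 1.1490 + 2.0718 + 0.0840 = 42.117

42.117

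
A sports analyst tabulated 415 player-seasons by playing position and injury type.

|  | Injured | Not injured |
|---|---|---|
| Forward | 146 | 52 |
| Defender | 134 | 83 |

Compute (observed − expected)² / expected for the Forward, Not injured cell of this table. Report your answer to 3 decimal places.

2.391

Row total (Forward) = 198; column total (Not injured) = 135; N = 415.
Expected count E = 198 × 135 / 415 = 64.4096.
Contribution = (O − E)²/E = (52 − 64.4096)² / 64.4096 = 2.391.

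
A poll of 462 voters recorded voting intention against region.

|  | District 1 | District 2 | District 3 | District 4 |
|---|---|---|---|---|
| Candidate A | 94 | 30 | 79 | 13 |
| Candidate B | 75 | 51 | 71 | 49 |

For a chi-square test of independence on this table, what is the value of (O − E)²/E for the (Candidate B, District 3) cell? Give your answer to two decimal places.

Row total (Candidate B) = 246; column total (District 3) = 150; N = 462.
Expected count E = 246 × 150 / 462 = 79.870.
Contribution = (O − E)²/E = (71 − 79.870)² / 79.870 = 0.99.

0.99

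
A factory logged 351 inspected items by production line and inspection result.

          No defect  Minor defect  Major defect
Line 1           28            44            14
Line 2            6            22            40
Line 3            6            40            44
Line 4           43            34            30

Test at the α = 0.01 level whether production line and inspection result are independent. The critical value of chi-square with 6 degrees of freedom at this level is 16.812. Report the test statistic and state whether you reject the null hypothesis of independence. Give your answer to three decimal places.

63.327; reject H₀

Row totals: 86, 68, 90, 107. Column totals: 83, 140, 128. Grand total N = 351.
Expected counts (row total × column total / N):
  Line 1, No defect: 86×83/351 = 20.3362
  Line 1, Minor defect: 86×140/351 = 34.3020
  Line 1, Major defect: 86×128/351 = 31.3618
  Line 2, No defect: 68×83/351 = 16.0798
  Line 2, Minor defect: 68×140/351 = 27.1225
  Line 2, Major defect: 68×128/351 = 24.7977
  Line 3, No defect: 90×83/351 = 21.2821
  Line 3, Minor defect: 90×140/351 = 35.8974
  Line 3, Major defect: 90×128/351 = 32.8205
  Line 4, No defect: 107×83/351 = 25.3020
  Line 4, Minor defect: 107×140/351 = 42.6781
  Line 4, Major defect: 107×128/351 = 39.0199
Contributions (O − E)²/E:
  (28 − 20.3362)²/20.3362 = 2.8881
  (44 − 34.3020)²/34.3020 = 2.7419
  (14 − 31.3618)²/31.3618 = 9.6114
  (6 − 16.0798)²/16.0798 = 6.3186
  (22 − 27.1225)²/27.1225 = 0.9675
  (40 − 24.7977)²/24.7977 = 9.3198
  (6 − 21.2821)²/21.2821 = 10.9737
  (40 − 35.8974)²/35.8974 = 0.4689
  (44 − 32.8205)²/32.8205 = 3.8080
  (43 − 25.3020)²/25.3020 = 12.3792
  (34 − 42.6781)²/42.6781 = 1.7646
  (30 − 39.0199)²/39.0199 = 2.0851
χ² = 2.8881 + 2.7419 + 9.6114 + 6.3186 + 0.9675 + 9.3198 + 10.9737 + 0.4689 + 3.8080 + 12.3792 + 1.7646 + 2.0851 = 63.327
df = (4−1)(3−1) = 6. Since 63.327 > 16.812, reject the null hypothesis of independence at α = 0.01.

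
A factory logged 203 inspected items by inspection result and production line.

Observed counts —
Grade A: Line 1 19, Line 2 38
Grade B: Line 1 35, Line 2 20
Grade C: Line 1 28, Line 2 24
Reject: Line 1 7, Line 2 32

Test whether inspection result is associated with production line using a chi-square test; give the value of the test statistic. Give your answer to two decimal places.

Row totals: 57, 55, 52, 39. Column totals: 89, 114. Grand total N = 203.
Expected counts (row total × column total / N):
  Grade A, Line 1: 57×89/203 = 24.990
  Grade A, Line 2: 57×114/203 = 32.010
  Grade B, Line 1: 55×89/203 = 24.113
  Grade B, Line 2: 55×114/203 = 30.887
  Grade C, Line 1: 52×89/203 = 22.798
  Grade C, Line 2: 52×114/203 = 29.202
  Reject, Line 1: 39×89/203 = 17.099
  Reject, Line 2: 39×114/203 = 21.901
Contributions (O − E)²/E:
  (19 − 24.990)²/24.990 = 1.4358
  (38 − 32.010)²/32.010 = 1.1209
  (35 − 24.113)²/24.113 = 4.9155
  (20 − 30.887)²/30.887 = 3.8374
  (28 − 22.798)²/22.798 = 1.1870
  (24 − 29.202)²/29.202 = 0.9267
  (7 − 17.099)²/17.099 = 5.9647
  (32 − 21.901)²/21.901 = 4.6569
χ² = 1.4358 + 1.1209 + 4.9155 + 3.8374 + 1.1870 + 0.9267 + 5.9647 + 4.6569 = 24.04

24.04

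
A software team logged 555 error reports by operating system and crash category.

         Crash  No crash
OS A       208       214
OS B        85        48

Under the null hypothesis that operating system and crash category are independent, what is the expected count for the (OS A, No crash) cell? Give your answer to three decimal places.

199.214

Row total (OS A) = 422; column total (No crash) = 262; grand total N = 555.
Expected count = (row total × column total) / N = 422 × 262 / 555 = 199.214.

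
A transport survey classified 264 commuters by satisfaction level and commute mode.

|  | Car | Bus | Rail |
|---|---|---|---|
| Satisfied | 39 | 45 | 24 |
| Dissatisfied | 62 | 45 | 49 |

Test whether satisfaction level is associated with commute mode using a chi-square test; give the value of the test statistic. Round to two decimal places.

Row totals: 108, 156. Column totals: 101, 90, 73. Grand total N = 264.
Expected counts (row total × column total / N):
  Satisfied, Car: 108×101/264 = 41.318
  Satisfied, Bus: 108×90/264 = 36.818
  Satisfied, Rail: 108×73/264 = 29.864
  Dissatisfied, Car: 156×101/264 = 59.682
  Dissatisfied, Bus: 156×90/264 = 53.182
  Dissatisfied, Rail: 156×73/264 = 43.136
Contributions (O − E)²/E:
  (39 − 41.318)²/41.318 = 0.1300
  (45 − 36.818)²/36.818 = 1.8183
  (24 − 29.864)²/29.864 = 1.1514
  (62 − 59.682)²/59.682 = 0.0900
  (45 − 53.182)²/53.182 = 1.2588
  (49 − 43.136)²/43.136 = 0.7972
χ² = 0.1300 + 1.8183 + 1.1514 + 0.0900 + 1.2588 + 0.7972 = 5.25

5.25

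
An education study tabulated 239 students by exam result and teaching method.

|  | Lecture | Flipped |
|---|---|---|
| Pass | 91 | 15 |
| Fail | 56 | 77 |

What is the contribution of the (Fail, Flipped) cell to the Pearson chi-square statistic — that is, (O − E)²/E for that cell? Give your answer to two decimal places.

13.01

Row total (Fail) = 133; column total (Flipped) = 92; N = 239.
Expected count E = 133 × 92 / 239 = 51.19665.
Contribution = (O − E)²/E = (77 − 51.19665)² / 51.19665 = 13.01.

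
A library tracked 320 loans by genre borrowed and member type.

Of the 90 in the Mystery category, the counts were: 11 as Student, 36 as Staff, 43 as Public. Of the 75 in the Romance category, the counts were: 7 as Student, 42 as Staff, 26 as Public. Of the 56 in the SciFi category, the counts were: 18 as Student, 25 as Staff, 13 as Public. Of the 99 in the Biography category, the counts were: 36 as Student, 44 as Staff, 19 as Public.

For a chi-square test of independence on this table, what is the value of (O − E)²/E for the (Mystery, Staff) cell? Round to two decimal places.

0.69

Row total (Mystery) = 90; column total (Staff) = 147; N = 320.
Expected count E = 90 × 147 / 320 = 41.344.
Contribution = (O − E)²/E = (36 − 41.344)² / 41.344 = 0.69.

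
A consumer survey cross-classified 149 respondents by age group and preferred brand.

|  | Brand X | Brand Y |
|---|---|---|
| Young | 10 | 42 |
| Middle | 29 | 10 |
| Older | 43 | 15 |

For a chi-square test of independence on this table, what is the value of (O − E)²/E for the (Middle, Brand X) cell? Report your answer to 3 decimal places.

2.647

Row total (Middle) = 39; column total (Brand X) = 82; N = 149.
Expected count E = 39 × 82 / 149 = 21.46309.
Contribution = (O − E)²/E = (29 − 21.46309)² / 21.46309 = 2.647.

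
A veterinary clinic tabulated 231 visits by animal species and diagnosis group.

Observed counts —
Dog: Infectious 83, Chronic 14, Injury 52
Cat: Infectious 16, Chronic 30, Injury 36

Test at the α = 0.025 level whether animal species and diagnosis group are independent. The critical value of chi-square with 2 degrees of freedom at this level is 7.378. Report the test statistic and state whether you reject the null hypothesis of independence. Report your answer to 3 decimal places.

37.819; reject H₀

Row totals: 149, 82. Column totals: 99, 44, 88. Grand total N = 231.
Expected counts (row total × column total / N):
  Dog, Infectious: 149×99/231 = 63.85714
  Dog, Chronic: 149×44/231 = 28.38095
  Dog, Injury: 149×88/231 = 56.76190
  Cat, Infectious: 82×99/231 = 35.14286
  Cat, Chronic: 82×44/231 = 15.61905
  Cat, Injury: 82×88/231 = 31.23810
Contributions (O − E)²/E:
  (83 − 63.85714)²/63.85714 = 5.7386
  (14 − 28.38095)²/28.38095 = 7.2870
  (52 − 56.76190)²/56.76190 = 0.3995
  (16 − 35.14286)²/35.14286 = 10.4274
  (30 − 15.61905)²/15.61905 = 13.2410
  (36 − 31.23810)²/31.23810 = 0.7259
χ² = 5.7386 + 7.2870 + 0.3995 + 10.4274 + 13.2410 + 0.7259 = 37.819
df = (2−1)(3−1) = 2. Since 37.819 > 7.378, reject the null hypothesis of independence at α = 0.025.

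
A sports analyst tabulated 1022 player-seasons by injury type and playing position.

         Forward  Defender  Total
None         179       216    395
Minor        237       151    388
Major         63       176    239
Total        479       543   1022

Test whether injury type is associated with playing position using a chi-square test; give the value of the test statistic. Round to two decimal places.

72.23

Grand total N = 1022.
Expected counts (row total × column total / N):
  None, Forward: 395×479/1022 = 185.132
  None, Defender: 395×543/1022 = 209.868
  Minor, Forward: 388×479/1022 = 181.851
  Minor, Defender: 388×543/1022 = 206.149
  Major, Forward: 239×479/1022 = 112.017
  Major, Defender: 239×543/1022 = 126.983
Contributions (O − E)²/E:
  (179 − 185.132)²/185.132 = 0.2031
  (216 − 209.868)²/209.868 = 0.1792
  (237 − 181.851)²/181.851 = 16.7247
  (151 − 206.149)²/206.149 = 14.7535
  (63 − 112.017)²/112.017 = 21.4491
  (176 − 126.983)²/126.983 = 18.9212
χ² = 0.2031 + 0.1792 + 16.7247 + 14.7535 + 21.4491 + 18.9212 = 72.23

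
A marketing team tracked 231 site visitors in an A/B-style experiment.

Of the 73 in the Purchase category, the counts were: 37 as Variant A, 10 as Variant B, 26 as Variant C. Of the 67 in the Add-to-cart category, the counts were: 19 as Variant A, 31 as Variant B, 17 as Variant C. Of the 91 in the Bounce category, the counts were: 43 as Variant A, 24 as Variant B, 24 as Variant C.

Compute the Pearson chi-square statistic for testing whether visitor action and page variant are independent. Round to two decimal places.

19.70

Row totals: 73, 67, 91. Column totals: 99, 65, 67. Grand total N = 231.
Expected counts (row total × column total / N):
  Purchase, Variant A: 73×99/231 = 31.286
  Purchase, Variant B: 73×65/231 = 20.541
  Purchase, Variant C: 73×67/231 = 21.173
  Add-to-cart, Variant A: 67×99/231 = 28.714
  Add-to-cart, Variant B: 67×65/231 = 18.853
  Add-to-cart, Variant C: 67×67/231 = 19.433
  Bounce, Variant A: 91×99/231 = 39.000
  Bounce, Variant B: 91×65/231 = 25.606
  Bounce, Variant C: 91×67/231 = 26.394
Contributions (O − E)²/E:
  (37 − 31.286)²/31.286 = 1.0436
  (10 − 20.541)²/20.541 = 5.4093
  (26 − 21.173)²/21.173 = 1.1005
  (19 − 28.714)²/28.714 = 3.2863
  (31 − 18.853)²/18.853 = 7.8263
  (17 − 19.433)²/19.433 = 0.3046
  (43 − 39.000)²/39.000 = 0.4103
  (24 − 25.606)²/25.606 = 0.1007
  (24 − 26.394)²/26.394 = 0.2171
χ² = 1.0436 + 5.4093 + 1.1005 + 3.2863 + 7.8263 + 0.3046 + 0.4103 + 0.1007 + 0.2171 = 19.70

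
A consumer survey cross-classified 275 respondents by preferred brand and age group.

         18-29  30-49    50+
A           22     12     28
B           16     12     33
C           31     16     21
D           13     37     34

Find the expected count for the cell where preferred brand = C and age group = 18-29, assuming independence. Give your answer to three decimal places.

20.276

Row total (C) = 68; column total (18-29) = 82; grand total N = 275.
Expected count = (row total × column total) / N = 68 × 82 / 275 = 20.276.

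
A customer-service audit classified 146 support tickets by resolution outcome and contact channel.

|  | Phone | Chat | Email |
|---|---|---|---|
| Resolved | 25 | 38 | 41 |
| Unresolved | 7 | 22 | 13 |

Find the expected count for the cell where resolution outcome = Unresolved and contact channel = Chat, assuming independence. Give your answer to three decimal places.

Row total (Unresolved) = 42; column total (Chat) = 60; grand total N = 146.
Expected count = (row total × column total) / N = 42 × 60 / 146 = 17.260.

17.260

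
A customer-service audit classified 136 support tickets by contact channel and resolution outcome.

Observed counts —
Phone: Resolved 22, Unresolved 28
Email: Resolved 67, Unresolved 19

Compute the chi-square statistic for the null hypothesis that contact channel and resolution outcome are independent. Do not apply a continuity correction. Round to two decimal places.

Row totals: 50, 86. Column totals: 89, 47. Grand total N = 136.
Expected counts (row total × column total / N):
  Phone, Resolved: 50×89/136 = 32.721
  Phone, Unresolved: 50×47/136 = 17.279
  Email, Resolved: 86×89/136 = 56.279
  Email, Unresolved: 86×47/136 = 29.721
Contributions (O − E)²/E:
  (22 − 32.721)²/32.721 = 3.5127
  (28 − 17.279)²/17.279 = 6.6520
  (67 − 56.279)²/56.279 = 2.0423
  (19 − 29.721)²/29.721 = 3.8673
χ² = 3.5127 + 6.6520 + 2.0423 + 3.8673 = 16.07

16.07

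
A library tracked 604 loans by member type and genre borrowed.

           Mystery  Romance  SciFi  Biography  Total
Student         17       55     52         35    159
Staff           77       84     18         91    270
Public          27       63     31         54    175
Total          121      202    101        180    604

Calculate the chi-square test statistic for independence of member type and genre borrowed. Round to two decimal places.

64.72

Grand total N = 604.
Expected counts (row total × column total / N):
  Student, Mystery: 159×121/604 = 31.853
  Student, Romance: 159×202/604 = 53.175
  Student, SciFi: 159×101/604 = 26.588
  Student, Biography: 159×180/604 = 47.384
  Staff, Mystery: 270×121/604 = 54.089
  Staff, Romance: 270×202/604 = 90.298
  Staff, SciFi: 270×101/604 = 45.149
  Staff, Biography: 270×180/604 = 80.464
  Public, Mystery: 175×121/604 = 35.058
  Public, Romance: 175×202/604 = 58.526
  Public, SciFi: 175×101/604 = 29.263
  Public, Biography: 175×180/604 = 52.152
Contributions (O − E)²/E:
  (17 − 31.853)²/31.853 = 6.9259
  (55 − 53.175)²/53.175 = 0.0626
  (52 − 26.588)²/26.588 = 24.2880
  (35 − 47.384)²/47.384 = 3.2366
  (77 − 54.089)²/54.089 = 9.7046
  (84 − 90.298)²/90.298 = 0.4393
  (18 − 45.149)²/45.149 = 16.3252
  (91 − 80.464)²/80.464 = 1.3796
  (27 − 35.058)²/35.058 = 1.8521
  (63 − 58.526)²/58.526 = 0.3420
  (31 − 29.263)²/29.263 = 0.1031
  (54 − 52.152)²/52.152 = 0.0655
χ² = 6.9259 + 0.0626 + 24.2880 + 3.2366 + 9.7046 + 0.4393 + 16.3252 + 1.3796 + 1.8521 + 0.3420 + 0.1031 + 0.0655 = 64.72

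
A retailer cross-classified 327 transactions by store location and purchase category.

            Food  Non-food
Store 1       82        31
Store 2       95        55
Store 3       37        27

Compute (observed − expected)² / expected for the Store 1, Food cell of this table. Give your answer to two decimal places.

0.88

Row total (Store 1) = 113; column total (Food) = 214; N = 327.
Expected count E = 113 × 214 / 327 = 73.951.
Contribution = (O − E)²/E = (82 − 73.951)² / 73.951 = 0.88.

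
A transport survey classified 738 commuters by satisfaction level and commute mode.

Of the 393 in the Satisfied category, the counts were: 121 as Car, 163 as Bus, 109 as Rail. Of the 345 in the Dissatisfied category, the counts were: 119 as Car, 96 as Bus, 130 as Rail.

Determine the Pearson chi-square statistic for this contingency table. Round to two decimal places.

Row totals: 393, 345. Column totals: 240, 259, 239. Grand total N = 738.
Expected counts (row total × column total / N):
  Satisfied, Car: 393×240/738 = 127.805
  Satisfied, Bus: 393×259/738 = 137.923
  Satisfied, Rail: 393×239/738 = 127.272
  Dissatisfied, Car: 345×240/738 = 112.195
  Dissatisfied, Bus: 345×259/738 = 121.077
  Dissatisfied, Rail: 345×239/738 = 111.728
Contributions (O − E)²/E:
  (121 − 127.805)²/127.805 = 0.3623
  (163 − 137.923)²/137.923 = 4.5595
  (109 − 127.272)²/127.272 = 2.6232
  (119 − 112.195)²/112.195 = 0.4127
  (96 − 121.077)²/121.077 = 5.1939
  (130 − 111.728)²/111.728 = 2.9882
χ² = 0.3623 + 4.5595 + 2.6232 + 0.4127 + 5.1939 + 2.9882 = 16.14

16.14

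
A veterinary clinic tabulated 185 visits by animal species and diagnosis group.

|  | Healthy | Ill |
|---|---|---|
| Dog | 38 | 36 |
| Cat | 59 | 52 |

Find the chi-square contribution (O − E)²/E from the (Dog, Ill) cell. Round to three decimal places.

0.018

Row total (Dog) = 74; column total (Ill) = 88; N = 185.
Expected count E = 74 × 88 / 185 = 35.2000.
Contribution = (O − E)²/E = (36 − 35.2000)² / 35.2000 = 0.018.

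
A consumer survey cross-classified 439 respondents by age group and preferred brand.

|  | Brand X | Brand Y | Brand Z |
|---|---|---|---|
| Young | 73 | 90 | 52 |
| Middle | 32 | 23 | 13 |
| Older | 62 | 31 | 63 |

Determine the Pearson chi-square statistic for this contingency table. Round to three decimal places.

Row totals: 215, 68, 156. Column totals: 167, 144, 128. Grand total N = 439.
Expected counts (row total × column total / N):
  Young, Brand X: 215×167/439 = 81.7882
  Young, Brand Y: 215×144/439 = 70.5239
  Young, Brand Z: 215×128/439 = 62.6879
  Middle, Brand X: 68×167/439 = 25.8679
  Middle, Brand Y: 68×144/439 = 22.3052
  Middle, Brand Z: 68×128/439 = 19.8269
  Older, Brand X: 156×167/439 = 59.3440
  Older, Brand Y: 156×144/439 = 51.1708
  Older, Brand Z: 156×128/439 = 45.4852
Contributions (O − E)²/E:
  (73 − 81.7882)²/81.7882 = 0.9443
  (90 − 70.5239)²/70.5239 = 5.3786
  (52 − 62.6879)²/62.6879 = 1.8222
  (32 − 25.8679)²/25.8679 = 1.4536
  (23 − 22.3052)²/22.3052 = 0.0216
  (13 − 19.8269)²/19.8269 = 2.3507
  (62 − 59.3440)²/59.3440 = 0.1189
  (31 − 51.1708)²/51.1708 = 7.9510
  (63 − 45.4852)²/45.4852 = 6.7444
χ² = 0.9443 + 5.3786 + 1.8222 + 1.4536 + 0.0216 + 2.3507 + 0.1189 + 7.9510 + 6.7444 = 26.785

26.785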